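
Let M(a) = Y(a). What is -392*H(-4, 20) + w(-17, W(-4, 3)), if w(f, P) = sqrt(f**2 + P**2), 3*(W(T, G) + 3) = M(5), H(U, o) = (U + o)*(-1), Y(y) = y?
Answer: 6272 + sqrt(2617)/3 ≈ 6289.1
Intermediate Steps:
H(U, o) = -U - o
M(a) = a
W(T, G) = -4/3 (W(T, G) = -3 + (1/3)*5 = -3 + 5/3 = -4/3)
w(f, P) = sqrt(P**2 + f**2)
-392*H(-4, 20) + w(-17, W(-4, 3)) = -392*(-1*(-4) - 1*20) + sqrt((-4/3)**2 + (-17)**2) = -392*(4 - 20) + sqrt(16/9 + 289) = -392*(-16) + sqrt(2617/9) = 6272 + sqrt(2617)/3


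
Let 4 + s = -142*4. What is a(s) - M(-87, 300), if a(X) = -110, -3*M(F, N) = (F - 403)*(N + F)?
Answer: -34900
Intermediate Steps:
s = -572 (s = -4 - 142*4 = -4 - 568 = -572)
M(F, N) = -(-403 + F)*(F + N)/3 (M(F, N) = -(F - 403)*(N + F)/3 = -(-403 + F)*(F + N)/3)
a(s) - M(-87, 300) = -110 - (-⅓*(-87)² + (403/3)*(-87) + (403/3)*300 - ⅓*(-87)*300) = -110 - (-⅓*7569 - 11687 + 40300 + 8700) = -110 - (-2523 - 11687 + 40300 + 8700) = -110 - 1*34790 = -110 - 34790 = -34900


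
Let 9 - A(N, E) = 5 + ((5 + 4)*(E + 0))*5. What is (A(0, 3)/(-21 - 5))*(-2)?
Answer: -131/13 ≈ -10.077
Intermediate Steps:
A(N, E) = 4 - 45*E (A(N, E) = 9 - (5 + ((5 + 4)*(E + 0))*5) = 9 - (5 + (9*E)*5) = 9 - (5 + 45*E) = 9 + (-5 - 45*E) = 4 - 45*E)
(A(0, 3)/(-21 - 5))*(-2) = ((4 - 45*3)/(-21 - 5))*(-2) = ((4 - 135)/(-26))*(-2) = -131*(-1/26)*(-2) = (131/26)*(-2) = -131/13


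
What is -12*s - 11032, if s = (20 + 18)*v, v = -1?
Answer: -10576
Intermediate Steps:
s = -38 (s = (20 + 18)*(-1) = 38*(-1) = -38)
-12*s - 11032 = -12*(-38) - 11032 = 456 - 11032 = -10576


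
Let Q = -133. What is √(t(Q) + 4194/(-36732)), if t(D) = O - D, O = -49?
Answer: 3*√349327442/6122 ≈ 9.1589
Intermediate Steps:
t(D) = -49 - D
√(t(Q) + 4194/(-36732)) = √((-49 - 1*(-133)) + 4194/(-36732)) = √((-49 + 133) + 4194*(-1/36732)) = √(84 - 699/6122) = √(513549/6122) = 3*√349327442/6122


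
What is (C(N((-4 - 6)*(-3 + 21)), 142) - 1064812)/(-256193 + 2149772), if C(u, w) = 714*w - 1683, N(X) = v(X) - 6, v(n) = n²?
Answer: -56771/111387 ≈ -0.50967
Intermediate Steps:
N(X) = -6 + X² (N(X) = X² - 6 = -6 + X²)
C(u, w) = -1683 + 714*w
(C(N((-4 - 6)*(-3 + 21)), 142) - 1064812)/(-256193 + 2149772) = ((-1683 + 714*142) - 1064812)/(-256193 + 2149772) = ((-1683 + 101388) - 1064812)/1893579 = (99705 - 1064812)*(1/1893579) = -965107*1/1893579 = -56771/111387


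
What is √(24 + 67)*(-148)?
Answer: -148*√91 ≈ -1411.8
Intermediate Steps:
√(24 + 67)*(-148) = √91*(-148) = -148*√91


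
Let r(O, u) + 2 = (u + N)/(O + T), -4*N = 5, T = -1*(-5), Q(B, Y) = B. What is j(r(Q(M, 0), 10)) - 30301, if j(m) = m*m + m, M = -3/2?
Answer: -121201/4 ≈ -30300.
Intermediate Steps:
M = -3/2 (M = -3*1/2 = -3/2 ≈ -1.5000)
T = 5
N = -5/4 (N = -1/4*5 = -5/4 ≈ -1.2500)
r(O, u) = -2 + (-5/4 + u)/(5 + O) (r(O, u) = -2 + (u - 5/4)/(O + 5) = -2 + (-5/4 + u)/(5 + O))
j(m) = m + m**2 (j(m) = m**2 + m = m + m**2)
j(r(Q(M, 0), 10)) - 30301 = ((-45/4 + 10 - 2*(-3/2))/(5 - 3/2))*(1 + (-45/4 + 10 - 2*(-3/2))/(5 - 3/2)) - 30301 = ((-45/4 + 10 + 3)/(7/2))*(1 + (-45/4 + 10 + 3)/(7/2)) - 30301 = ((2/7)*(7/4))*(1 + (2/7)*(7/4)) - 30301 = (1 + 1/2)/2 - 30301 = (1/2)*(3/2) - 30301 = 3/4 - 30301 = -121201/4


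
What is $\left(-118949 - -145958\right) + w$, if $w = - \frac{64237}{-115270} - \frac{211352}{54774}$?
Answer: $\frac{85254276311609}{3156899490} \approx 27006.0$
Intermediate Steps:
$w = - \frac{10422013801}{3156899490}$ ($w = \left(-64237\right) \left(- \frac{1}{115270}\right) - \frac{105676}{27387} = \frac{64237}{115270} - \frac{105676}{27387} = - \frac{10422013801}{3156899490} \approx -3.3013$)
$\left(-118949 - -145958\right) + w = \left(-118949 - -145958\right) - \frac{10422013801}{3156899490} = \left(-118949 + 145958\right) - \frac{10422013801}{3156899490} = 27009 - \frac{10422013801}{3156899490} = \frac{85254276311609}{3156899490}$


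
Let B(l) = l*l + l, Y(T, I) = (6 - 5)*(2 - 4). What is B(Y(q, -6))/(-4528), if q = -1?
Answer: -1/2264 ≈ -0.00044170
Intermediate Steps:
Y(T, I) = -2 (Y(T, I) = 1*(-2) = -2)
B(l) = l + l² (B(l) = l² + l = l + l²)
B(Y(q, -6))/(-4528) = -2*(1 - 2)/(-4528) = -2*(-1)*(-1/4528) = 2*(-1/4528) = -1/2264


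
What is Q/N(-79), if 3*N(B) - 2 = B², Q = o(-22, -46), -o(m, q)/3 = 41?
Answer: -123/2081 ≈ -0.059106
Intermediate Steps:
o(m, q) = -123 (o(m, q) = -3*41 = -123)
Q = -123
N(B) = ⅔ + B²/3
Q/N(-79) = -123/(⅔ + (⅓)*(-79)²) = -123/(⅔ + (⅓)*6241) = -123/(⅔ + 6241/3) = -123/2081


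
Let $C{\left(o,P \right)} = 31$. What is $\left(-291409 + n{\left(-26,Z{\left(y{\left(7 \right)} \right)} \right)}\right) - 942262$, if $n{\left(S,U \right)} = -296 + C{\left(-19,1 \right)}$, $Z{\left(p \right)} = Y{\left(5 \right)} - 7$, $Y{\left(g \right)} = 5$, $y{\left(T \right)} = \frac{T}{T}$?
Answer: $-1233936$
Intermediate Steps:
$y{\left(T \right)} = 1$
$Z{\left(p \right)} = -2$ ($Z{\left(p \right)} = 5 - 7 = -2$)
$n{\left(S,U \right)} = -265$ ($n{\left(S,U \right)} = -296 + 31 = -265$)
$\left(-291409 + n{\left(-26,Z{\left(y{\left(7 \right)} \right)} \right)}\right) - 942262 = \left(-291409 - 265\right) - 942262 = -291674 - 942262 = -1233936$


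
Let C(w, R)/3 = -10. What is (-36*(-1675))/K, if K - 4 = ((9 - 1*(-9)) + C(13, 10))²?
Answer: 15075/37 ≈ 407.43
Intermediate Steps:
C(w, R) = -30 (C(w, R) = 3*(-10) = -30)
K = 148 (K = 4 + ((9 - 1*(-9)) - 30)² = 4 + ((9 + 9) - 30)² = 4 + (18 - 30)² = 4 + (-12)² = 4 + 144 = 148)
(-36*(-1675))/K = -36*(-1675)/148 = 60300*(1/148) = 15075/37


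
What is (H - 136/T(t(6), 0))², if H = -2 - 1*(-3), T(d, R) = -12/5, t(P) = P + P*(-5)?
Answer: 29929/9 ≈ 3325.4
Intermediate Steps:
t(P) = -4*P (t(P) = P - 5*P = -4*P)
T(d, R) = -12/5 (T(d, R) = -12*⅕ = -12/5)
H = 1 (H = -2 + 3 = 1)
(H - 136/T(t(6), 0))² = (1 - 136/(-12/5))² = (1 - 136*(-5/12))² = (1 + 170/3)² = (173/3)² = 29929/9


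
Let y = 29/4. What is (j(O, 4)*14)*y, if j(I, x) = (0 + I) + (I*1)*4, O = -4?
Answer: -2030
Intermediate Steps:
j(I, x) = 5*I (j(I, x) = I + I*4 = I + 4*I = 5*I)
y = 29/4 (y = 29*(1/4) = 29/4 ≈ 7.2500)
(j(O, 4)*14)*y = ((5*(-4))*14)*(29/4) = -20*14*(29/4) = -280*29/4 = -2030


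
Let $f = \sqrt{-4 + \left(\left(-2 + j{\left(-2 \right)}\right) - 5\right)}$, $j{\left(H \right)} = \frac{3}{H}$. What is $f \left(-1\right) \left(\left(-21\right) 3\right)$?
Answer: $\frac{315 i \sqrt{2}}{2} \approx 222.74 i$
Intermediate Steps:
$f = \frac{5 i \sqrt{2}}{2}$ ($f = \sqrt{-4 - \left(7 + \frac{3}{2}\right)} = \sqrt{-4 + \left(\left(-2 + 3 \left(- \frac{1}{2}\right)\right) - 5\right)} = \sqrt{-4 - \frac{17}{2}} = \sqrt{- \frac{25}{2}} = \frac{5 i \sqrt{2}}{2} \approx 3.5355 i$)
$f \left(-1\right) \left(\left(-21\right) 3\right) = \frac{5 i \sqrt{2}}{2} \left(-1\right) \left(\left(-21\right) 3\right) = - \frac{5 i \sqrt{2}}{2} \left(-63\right) = \frac{315 i \sqrt{2}}{2}$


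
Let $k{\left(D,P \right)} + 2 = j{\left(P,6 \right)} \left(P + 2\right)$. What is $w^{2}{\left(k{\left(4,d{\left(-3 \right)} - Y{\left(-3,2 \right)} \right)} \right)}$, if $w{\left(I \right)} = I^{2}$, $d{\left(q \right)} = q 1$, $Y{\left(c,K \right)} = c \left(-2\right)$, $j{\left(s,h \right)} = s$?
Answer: $13845841$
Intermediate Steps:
$Y{\left(c,K \right)} = - 2 c$
$d{\left(q \right)} = q$
$k{\left(D,P \right)} = -2 + P \left(2 + P\right)$ ($k{\left(D,P \right)} = -2 + P \left(P + 2\right) = -2 + P \left(2 + P\right)$)
$w^{2}{\left(k{\left(4,d{\left(-3 \right)} - Y{\left(-3,2 \right)} \right)} \right)} = \left(\left(-2 + \left(-3 - \left(-2\right) \left(-3\right)\right)^{2} + 2 \left(-3 - \left(-2\right) \left(-3\right)\right)\right)^{2}\right)^{2} = \left(\left(-2 + \left(-3 - 6\right)^{2} + 2 \left(-3 - 6\right)\right)^{2}\right)^{2} = \left(\left(-2 + \left(-9\right)^{2} + 2 \left(-9\right)\right)^{2}\right)^{2} = \left(\left(-2 + 81 - 18\right)^{2}\right)^{2} = \left(61^{2}\right)^{2} = 3721^{2} = 13845841$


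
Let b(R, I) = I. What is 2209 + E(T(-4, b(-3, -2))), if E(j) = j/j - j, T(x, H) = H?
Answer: 2212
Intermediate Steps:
E(j) = 1 - j
2209 + E(T(-4, b(-3, -2))) = 2209 + (1 - 1*(-2)) = 2209 + (1 + 2) = 2209 + 3 = 2212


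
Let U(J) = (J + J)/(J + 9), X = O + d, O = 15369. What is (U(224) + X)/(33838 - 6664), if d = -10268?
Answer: 396327/2110514 ≈ 0.18779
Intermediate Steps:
X = 5101 (X = 15369 - 10268 = 5101)
U(J) = 2*J/(9 + J) (U(J) = (2*J)/(9 + J) = 2*J/(9 + J))
(U(224) + X)/(33838 - 6664) = (2*224/(9 + 224) + 5101)/(33838 - 6664) = (2*224/233 + 5101)/27174 = (2*224*(1/233) + 5101)*(1/27174) = (448/233 + 5101)*(1/27174) = (1188981/233)*(1/27174) = 396327/2110514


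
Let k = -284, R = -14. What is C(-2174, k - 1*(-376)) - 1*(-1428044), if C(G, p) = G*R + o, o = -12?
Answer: 1458468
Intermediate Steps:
C(G, p) = -12 - 14*G (C(G, p) = G*(-14) - 12 = -14*G - 12 = -12 - 14*G)
C(-2174, k - 1*(-376)) - 1*(-1428044) = (-12 - 14*(-2174)) - 1*(-1428044) = (-12 + 30436) + 1428044 = 30424 + 1428044 = 1458468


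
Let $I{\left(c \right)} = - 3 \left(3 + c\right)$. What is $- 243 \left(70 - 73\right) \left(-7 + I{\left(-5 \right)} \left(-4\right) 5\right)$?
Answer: $-92583$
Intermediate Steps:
$I{\left(c \right)} = -9 - 3 c$
$- 243 \left(70 - 73\right) \left(-7 + I{\left(-5 \right)} \left(-4\right) 5\right) = - 243 \left(70 - 73\right) \left(-7 + \left(-9 - -15\right) \left(-4\right) 5\right) = - 243 \left(- 3 \left(-7 + \left(-9 + 15\right) \left(-4\right) 5\right)\right) = - 243 \left(- 3 \left(-7 + 6 \left(-4\right) 5\right)\right) = - 243 \left(- 3 \left(-7 - 120\right)\right) = - 243 \left(\left(-3\right) \left(-127\right)\right) = \left(-243\right) 381 = -92583$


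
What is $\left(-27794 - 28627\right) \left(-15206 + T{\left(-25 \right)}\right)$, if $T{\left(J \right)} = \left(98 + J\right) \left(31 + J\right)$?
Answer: $833225328$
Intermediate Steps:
$T{\left(J \right)} = \left(31 + J\right) \left(98 + J\right)$
$\left(-27794 - 28627\right) \left(-15206 + T{\left(-25 \right)}\right) = \left(-27794 - 28627\right) \left(-15206 + \left(3038 + \left(-25\right)^{2} + 129 \left(-25\right)\right)\right) = - 56421 \left(-15206 + \left(3038 + 625 - 3225\right)\right) = - 56421 \left(-15206 + 438\right) = \left(-56421\right) \left(-14768\right) = 833225328$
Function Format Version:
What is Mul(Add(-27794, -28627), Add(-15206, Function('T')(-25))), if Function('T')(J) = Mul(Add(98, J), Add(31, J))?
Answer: 833225328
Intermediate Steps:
Function('T')(J) = Mul(Add(31, J), Add(98, J))
Mul(Add(-27794, -28627), Add(-15206, Function('T')(-25))) = Mul(Add(-27794, -28627), Add(-15206, Add(3038, Pow(-25, 2), Mul(129, -25)))) = Mul(-56421, Add(-15206, Add(3038, 625, -3225))) = Mul(-56421, Add(-15206, 438)) = Mul(-56421, -14768) = 833225328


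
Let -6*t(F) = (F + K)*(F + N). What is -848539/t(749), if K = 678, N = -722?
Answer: 1697078/12843 ≈ 132.14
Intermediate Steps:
t(F) = -(-722 + F)*(678 + F)/6 (t(F) = -(F + 678)*(F - 722)/6 = -(678 + F)*(-722 + F)/6 = -(-722 + F)*(678 + F)/6)
-848539/t(749) = -848539/(81586 - ⅙*749² + (22/3)*749) = -848539/(81586 - ⅙*561001 + 16478/3) = -848539/(81586 - 561001/6 + 16478/3) = -848539/(-12843/2) = -848539*(-2/12843) = 1697078/12843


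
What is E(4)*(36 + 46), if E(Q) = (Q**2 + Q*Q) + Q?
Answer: 2952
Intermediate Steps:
E(Q) = Q + 2*Q**2 (E(Q) = (Q**2 + Q**2) + Q = 2*Q**2 + Q = Q + 2*Q**2)
E(4)*(36 + 46) = (4*(1 + 2*4))*(36 + 46) = (4*(1 + 8))*82 = (4*9)*82 = 36*82 = 2952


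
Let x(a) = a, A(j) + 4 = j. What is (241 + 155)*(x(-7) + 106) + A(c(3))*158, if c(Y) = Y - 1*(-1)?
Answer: 39204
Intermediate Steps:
c(Y) = 1 + Y (c(Y) = Y + 1 = 1 + Y)
A(j) = -4 + j
(241 + 155)*(x(-7) + 106) + A(c(3))*158 = (241 + 155)*(-7 + 106) + (-4 + (1 + 3))*158 = 396*99 + (-4 + 4)*158 = 39204 + 0*158 = 39204 + 0 = 39204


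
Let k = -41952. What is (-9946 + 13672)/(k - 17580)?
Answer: -621/9922 ≈ -0.062588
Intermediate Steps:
(-9946 + 13672)/(k - 17580) = (-9946 + 13672)/(-41952 - 17580) = 3726/(-59532) = 3726*(-1/59532) = -621/9922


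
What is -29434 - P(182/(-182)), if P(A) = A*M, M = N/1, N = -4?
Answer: -29438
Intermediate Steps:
M = -4 (M = -4/1 = -4*1 = -4)
P(A) = -4*A (P(A) = A*(-4) = -4*A)
-29434 - P(182/(-182)) = -29434 - (-4)*182/(-182) = -29434 - (-4)*182*(-1/182) = -29434 - (-4)*(-1) = -29434 - 1*4 = -29434 - 4 = -29438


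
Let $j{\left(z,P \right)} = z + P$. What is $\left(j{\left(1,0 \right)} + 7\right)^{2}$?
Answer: $64$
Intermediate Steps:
$j{\left(z,P \right)} = P + z$
$\left(j{\left(1,0 \right)} + 7\right)^{2} = \left(\left(0 + 1\right) + 7\right)^{2} = \left(1 + 7\right)^{2} = 8^{2} = 64$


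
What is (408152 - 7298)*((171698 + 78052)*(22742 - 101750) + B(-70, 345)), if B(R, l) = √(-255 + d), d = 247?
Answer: -7909750539792000 + 801708*I*√2 ≈ -7.9097e+15 + 1.1338e+6*I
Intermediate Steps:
B(R, l) = 2*I*√2 (B(R, l) = √(-255 + 247) = √(-8) = 2*I*√2)
(408152 - 7298)*((171698 + 78052)*(22742 - 101750) + B(-70, 345)) = (408152 - 7298)*((171698 + 78052)*(22742 - 101750) + 2*I*√2) = 400854*(249750*(-79008) + 2*I*√2) = 400854*(-19732248000 + 2*I*√2) = -7909750539792000 + 801708*I*√2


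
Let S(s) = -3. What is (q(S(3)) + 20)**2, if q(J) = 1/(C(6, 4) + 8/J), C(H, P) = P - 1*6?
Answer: 76729/196 ≈ 391.47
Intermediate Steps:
C(H, P) = -6 + P (C(H, P) = P - 6 = -6 + P)
q(J) = 1/(-2 + 8/J) (q(J) = 1/((-6 + 4) + 8/J) = 1/(-2 + 8/J))
(q(S(3)) + 20)**2 = ((1/2)*(-3)/(4 - 1*(-3)) + 20)**2 = ((1/2)*(-3)/(4 + 3) + 20)**2 = ((1/2)*(-3)/7 + 20)**2 = ((1/2)*(-3)*(1/7) + 20)**2 = (-3/14 + 20)**2 = (277/14)**2 = 76729/196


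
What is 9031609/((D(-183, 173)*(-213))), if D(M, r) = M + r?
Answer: 9031609/2130 ≈ 4240.2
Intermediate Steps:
9031609/((D(-183, 173)*(-213))) = 9031609/(((-183 + 173)*(-213))) = 9031609/((-10*(-213))) = 9031609/2130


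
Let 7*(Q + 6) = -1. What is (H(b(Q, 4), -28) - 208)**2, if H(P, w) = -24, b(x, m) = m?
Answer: 53824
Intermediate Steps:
Q = -43/7 (Q = -6 + (1/7)*(-1) = -6 - 1/7 = -43/7 ≈ -6.1429)
(H(b(Q, 4), -28) - 208)**2 = (-24 - 208)**2 = (-232)**2 = 53824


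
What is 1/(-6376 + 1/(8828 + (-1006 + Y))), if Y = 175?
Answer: -7997/50988871 ≈ -0.00015684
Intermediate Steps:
1/(-6376 + 1/(8828 + (-1006 + Y))) = 1/(-6376 + 1/(8828 + (-1006 + 175))) = 1/(-6376 + 1/(8828 - 831)) = 1/(-6376 + 1/7997) = 1/(-50988871/7997) = -7997/50988871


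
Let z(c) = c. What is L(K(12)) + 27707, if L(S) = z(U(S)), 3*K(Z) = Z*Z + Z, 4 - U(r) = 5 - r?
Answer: 27758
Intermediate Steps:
U(r) = -1 + r (U(r) = 4 - (5 - r) = 4 + (-5 + r) = -1 + r)
K(Z) = Z/3 + Z²/3 (K(Z) = (Z*Z + Z)/3 = (Z² + Z)/3 = (Z + Z²)/3 = Z/3 + Z²/3)
L(S) = -1 + S
L(K(12)) + 27707 = (-1 + (⅓)*12*(1 + 12)) + 27707 = (-1 + (⅓)*12*13) + 27707 = (-1 + 52) + 27707 = 51 + 27707 = 27758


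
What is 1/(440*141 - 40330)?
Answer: 1/21710 ≈ 4.6062e-5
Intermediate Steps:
1/(440*141 - 40330) = 1/(62040 - 40330) = 1/21710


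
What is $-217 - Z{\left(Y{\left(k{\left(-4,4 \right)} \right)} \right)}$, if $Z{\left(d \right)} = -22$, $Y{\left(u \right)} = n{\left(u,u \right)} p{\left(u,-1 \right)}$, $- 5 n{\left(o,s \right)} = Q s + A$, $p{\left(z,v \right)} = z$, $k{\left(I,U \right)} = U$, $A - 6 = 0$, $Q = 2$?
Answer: $-195$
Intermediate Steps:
$A = 6$ ($A = 6 + 0 = 6$)
$n{\left(o,s \right)} = - \frac{6}{5} - \frac{2 s}{5}$ ($n{\left(o,s \right)} = - \frac{2 s + 6}{5} = - \frac{6 + 2 s}{5} = - \frac{6}{5} - \frac{2 s}{5}$)
$Y{\left(u \right)} = u \left(- \frac{6}{5} - \frac{2 u}{5}\right)$ ($Y{\left(u \right)} = \left(- \frac{6}{5} - \frac{2 u}{5}\right) u = u \left(- \frac{6}{5} - \frac{2 u}{5}\right)$)
$-217 - Z{\left(Y{\left(k{\left(-4,4 \right)} \right)} \right)} = -217 - -22 = -217 + 22 = -195$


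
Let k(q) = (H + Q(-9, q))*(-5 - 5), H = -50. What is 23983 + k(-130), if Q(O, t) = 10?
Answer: 24383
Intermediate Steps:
k(q) = 400 (k(q) = (-50 + 10)*(-5 - 5) = -40*(-10) = 400)
23983 + k(-130) = 23983 + 400 = 24383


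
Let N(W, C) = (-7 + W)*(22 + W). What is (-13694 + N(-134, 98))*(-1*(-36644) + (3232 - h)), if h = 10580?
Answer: 61463008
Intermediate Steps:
(-13694 + N(-134, 98))*(-1*(-36644) + (3232 - h)) = (-13694 + (-154 + (-134)² + 15*(-134)))*(-1*(-36644) + (3232 - 1*10580)) = (-13694 + (-154 + 17956 - 2010))*(36644 + (3232 - 10580)) = (-13694 + 15792)*(36644 - 7348) = 2098*29296 = 61463008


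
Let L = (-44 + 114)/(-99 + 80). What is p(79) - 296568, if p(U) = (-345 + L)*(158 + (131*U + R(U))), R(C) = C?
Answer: -75767042/19 ≈ -3.9877e+6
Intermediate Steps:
L = -70/19 (L = 70/(-19) = 70*(-1/19) = -70/19 ≈ -3.6842)
p(U) = -1046750/19 - 874500*U/19 (p(U) = (-345 - 70/19)*(158 + (131*U + U)) = -6625*(158 + 132*U)/19 = -1046750/19 - 874500*U/19)
p(79) - 296568 = (-1046750/19 - 874500/19*79) - 296568 = (-1046750/19 - 69085500/19) - 296568 = -70132250/19 - 296568 = -75767042/19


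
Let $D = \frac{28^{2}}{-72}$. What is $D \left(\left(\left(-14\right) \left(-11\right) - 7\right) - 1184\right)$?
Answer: $\frac{101626}{9} \approx 11292.0$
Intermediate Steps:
$D = - \frac{98}{9}$ ($D = 784 \left(- \frac{1}{72}\right) = - \frac{98}{9} \approx -10.889$)
$D \left(\left(\left(-14\right) \left(-11\right) - 7\right) - 1184\right) = - \frac{98 \left(\left(\left(-14\right) \left(-11\right) - 7\right) - 1184\right)}{9} = - \frac{98 \left(\left(154 - 7\right) - 1184\right)}{9} = - \frac{98 \left(147 - 1184\right)}{9} = \left(- \frac{98}{9}\right) \left(-1037\right) = \frac{101626}{9}$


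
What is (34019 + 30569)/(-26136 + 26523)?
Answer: 64588/387 ≈ 166.89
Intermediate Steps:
(34019 + 30569)/(-26136 + 26523) = 64588/387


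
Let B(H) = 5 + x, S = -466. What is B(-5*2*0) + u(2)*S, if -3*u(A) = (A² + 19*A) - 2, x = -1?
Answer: 18652/3 ≈ 6217.3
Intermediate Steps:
u(A) = ⅔ - 19*A/3 - A²/3 (u(A) = -((A² + 19*A) - 2)/3 = -(-2 + A² + 19*A)/3 = ⅔ - 19*A/3 - A²/3)
B(H) = 4 (B(H) = 5 - 1 = 4)
B(-5*2*0) + u(2)*S = 4 + (⅔ - 19/3*2 - ⅓*2²)*(-466) = 4 + (⅔ - 38/3 - ⅓*4)*(-466) = 4 + (⅔ - 38/3 - 4/3)*(-466) = 4 - 40/3*(-466) = 4 + 18640/3 = 18652/3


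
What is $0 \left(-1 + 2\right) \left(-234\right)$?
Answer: $0$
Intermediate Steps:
$0 \left(-1 + 2\right) \left(-234\right) = 0 \cdot 1 \left(-234\right) = 0 \left(-234\right) = 0$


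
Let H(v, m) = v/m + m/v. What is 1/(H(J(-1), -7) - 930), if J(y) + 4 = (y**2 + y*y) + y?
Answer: -21/19472 ≈ -0.0010785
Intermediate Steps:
J(y) = -4 + y + 2*y**2 (J(y) = -4 + ((y**2 + y*y) + y) = -4 + ((y**2 + y**2) + y) = -4 + (2*y**2 + y) = -4 + (y + 2*y**2) = -4 + y + 2*y**2)
H(v, m) = m/v + v/m
1/(H(J(-1), -7) - 930) = 1/((-7/(-4 - 1 + 2*(-1)**2) + (-4 - 1 + 2*(-1)**2)/(-7)) - 930) = 1/((-7/(-4 - 1 + 2*1) + (-4 - 1 + 2*1)*(-1/7)) - 930) = 1/((-7/(-4 - 1 + 2) + (-4 - 1 + 2)*(-1/7)) - 930) = 1/((-7/(-3) - 3*(-1/7)) - 930) = 1/((-7*(-1/3) + 3/7) - 930) = 1/((7/3 + 3/7) - 930) = 1/(58/21 - 930) = 1/(-19472/21) = -21/19472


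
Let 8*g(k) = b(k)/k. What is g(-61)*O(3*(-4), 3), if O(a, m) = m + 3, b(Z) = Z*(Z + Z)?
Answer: -183/2 ≈ -91.500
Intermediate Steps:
b(Z) = 2*Z² (b(Z) = Z*(2*Z) = 2*Z²)
O(a, m) = 3 + m
g(k) = k/4 (g(k) = ((2*k²)/k)/8 = (2*k)/8 = k/4)
g(-61)*O(3*(-4), 3) = ((¼)*(-61))*(3 + 3) = -61/4*6 = -183/2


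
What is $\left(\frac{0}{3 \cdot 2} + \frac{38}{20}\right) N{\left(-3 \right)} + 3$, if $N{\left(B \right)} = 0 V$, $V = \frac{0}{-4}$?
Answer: $3$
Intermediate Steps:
$V = 0$ ($V = 0 \left(- \frac{1}{4}\right) = 0$)
$N{\left(B \right)} = 0$ ($N{\left(B \right)} = 0 \cdot 0 = 0$)
$\left(\frac{0}{3 \cdot 2} + \frac{38}{20}\right) N{\left(-3 \right)} + 3 = \left(\frac{0}{3 \cdot 2} + \frac{38}{20}\right) 0 + 3 = \left(\frac{0}{6} + 38 \cdot \frac{1}{20}\right) 0 + 3 = \left(0 \cdot \frac{1}{6} + \frac{19}{10}\right) 0 + 3 = \left(0 + \frac{19}{10}\right) 0 + 3 = \frac{19}{10} \cdot 0 + 3 = 0 + 3 = 3$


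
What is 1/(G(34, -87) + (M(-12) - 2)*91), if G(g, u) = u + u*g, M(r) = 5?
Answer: -1/2772 ≈ -0.00036075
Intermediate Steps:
G(g, u) = u + g*u
1/(G(34, -87) + (M(-12) - 2)*91) = 1/(-87*(1 + 34) + (5 - 2)*91) = 1/(-87*35 + 3*91) = 1/(-3045 + 273) = 1/(-2772) = -1/2772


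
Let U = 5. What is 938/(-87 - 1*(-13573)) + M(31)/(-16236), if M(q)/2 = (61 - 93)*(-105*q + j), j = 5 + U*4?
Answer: -31506779/2488167 ≈ -12.663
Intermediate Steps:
j = 25 (j = 5 + 5*4 = 5 + 20 = 25)
M(q) = -1600 + 6720*q (M(q) = 2*((61 - 93)*(-105*q + 25)) = 2*(-32*(25 - 105*q)) = 2*(-800 + 3360*q) = -1600 + 6720*q)
938/(-87 - 1*(-13573)) + M(31)/(-16236) = 938/(-87 - 1*(-13573)) + (-1600 + 6720*31)/(-16236) = 938/(-87 + 13573) + (-1600 + 208320)*(-1/16236) = 938/13486 + 206720*(-1/16236) = 938*(1/13486) - 51680/4059 = 469/6743 - 51680/4059 = -31506779/2488167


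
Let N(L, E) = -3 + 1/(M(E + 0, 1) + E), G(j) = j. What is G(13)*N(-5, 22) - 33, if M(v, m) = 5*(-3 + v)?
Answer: -647/9 ≈ -71.889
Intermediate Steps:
M(v, m) = -15 + 5*v
N(L, E) = -3 + 1/(-15 + 6*E) (N(L, E) = -3 + 1/((-15 + 5*(E + 0)) + E) = -3 + 1/((-15 + 5*E) + E) = -3 + 1/(-15 + 6*E))
G(13)*N(-5, 22) - 33 = 13*(2*(23 - 9*22)/(3*(-5 + 2*22))) - 33 = 13*(2*(23 - 198)/(3*(-5 + 44))) - 33 = 13*((⅔)*(-175)/39) - 33 = 13*((⅔)*(1/39)*(-175)) - 33 = 13*(-350/117) - 33 = -350/9 - 33 = -647/9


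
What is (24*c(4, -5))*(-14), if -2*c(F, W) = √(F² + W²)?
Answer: 168*√41 ≈ 1075.7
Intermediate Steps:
c(F, W) = -√(F² + W²)/2
(24*c(4, -5))*(-14) = (24*(-√(4² + (-5)²)/2))*(-14) = (24*(-√(16 + 25)/2))*(-14) = (24*(-√41/2))*(-14) = -12*√41*(-14) = 168*√41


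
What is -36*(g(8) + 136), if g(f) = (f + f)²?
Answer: -14112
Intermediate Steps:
g(f) = 4*f² (g(f) = (2*f)² = 4*f²)
-36*(g(8) + 136) = -36*(4*8² + 136) = -36*(4*64 + 136) = -36*(256 + 136) = -36*392 = -14112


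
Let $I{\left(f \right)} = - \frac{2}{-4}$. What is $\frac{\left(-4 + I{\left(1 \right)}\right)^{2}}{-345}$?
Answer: $- \frac{49}{1380} \approx -0.035507$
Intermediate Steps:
$I{\left(f \right)} = \frac{1}{2}$ ($I{\left(f \right)} = \left(-2\right) \left(- \frac{1}{4}\right) = \frac{1}{2}$)
$\frac{\left(-4 + I{\left(1 \right)}\right)^{2}}{-345} = \frac{\left(-4 + \frac{1}{2}\right)^{2}}{-345} = \left(- \frac{7}{2}\right)^{2} \left(- \frac{1}{345}\right) = \frac{49}{4} \left(- \frac{1}{345}\right) = - \frac{49}{1380}$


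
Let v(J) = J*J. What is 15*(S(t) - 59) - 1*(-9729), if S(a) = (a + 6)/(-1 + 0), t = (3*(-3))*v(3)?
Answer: 9969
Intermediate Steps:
v(J) = J²
t = -81 (t = (3*(-3))*3² = -9*9 = -81)
S(a) = -6 - a (S(a) = (6 + a)/(-1) = (6 + a)*(-1) = -6 - a)
15*(S(t) - 59) - 1*(-9729) = 15*((-6 - 1*(-81)) - 59) - 1*(-9729) = 15*((-6 + 81) - 59) + 9729 = 15*(75 - 59) + 9729 = 15*16 + 9729 = 240 + 9729 = 9969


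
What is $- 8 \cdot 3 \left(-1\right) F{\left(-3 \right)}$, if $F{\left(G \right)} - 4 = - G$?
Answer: $168$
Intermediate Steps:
$F{\left(G \right)} = 4 - G$
$- 8 \cdot 3 \left(-1\right) F{\left(-3 \right)} = - 8 \cdot 3 \left(-1\right) \left(4 - -3\right) = \left(-8\right) \left(-3\right) \left(4 + 3\right) = 24 \cdot 7 = 168$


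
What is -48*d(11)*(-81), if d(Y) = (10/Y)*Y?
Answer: 38880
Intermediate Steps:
d(Y) = 10
-48*d(11)*(-81) = -48*10*(-81) = -480*(-81) = 38880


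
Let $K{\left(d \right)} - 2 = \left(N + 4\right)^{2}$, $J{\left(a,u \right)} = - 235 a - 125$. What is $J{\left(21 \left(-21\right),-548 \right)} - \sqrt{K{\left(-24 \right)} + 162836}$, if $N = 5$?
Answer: $103510 - \sqrt{162919} \approx 1.0311 \cdot 10^{5}$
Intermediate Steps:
$J{\left(a,u \right)} = -125 - 235 a$
$K{\left(d \right)} = 83$ ($K{\left(d \right)} = 2 + \left(5 + 4\right)^{2} = 2 + 9^{2} = 2 + 81 = 83$)
$J{\left(21 \left(-21\right),-548 \right)} - \sqrt{K{\left(-24 \right)} + 162836} = \left(-125 - 235 \cdot 21 \left(-21\right)\right) - \sqrt{83 + 162836} = \left(-125 - -103635\right) - \sqrt{162919} = \left(-125 + 103635\right) - \sqrt{162919} = 103510 - \sqrt{162919}$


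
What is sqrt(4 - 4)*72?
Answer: 0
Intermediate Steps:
sqrt(4 - 4)*72 = sqrt(0)*72 = 0*72 = 0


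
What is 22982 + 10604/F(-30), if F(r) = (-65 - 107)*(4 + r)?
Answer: 25696527/1118 ≈ 22984.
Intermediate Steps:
F(r) = -688 - 172*r (F(r) = -172*(4 + r) = -688 - 172*r)
22982 + 10604/F(-30) = 22982 + 10604/(-688 - 172*(-30)) = 22982 + 10604/(-688 + 5160) = 22982 + 10604/4472 = 22982 + 10604*(1/4472) = 22982 + 2651/1118 = 25696527/1118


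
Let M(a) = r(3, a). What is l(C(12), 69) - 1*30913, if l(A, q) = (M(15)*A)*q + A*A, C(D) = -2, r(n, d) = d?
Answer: -32979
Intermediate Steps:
M(a) = a
l(A, q) = A² + 15*A*q (l(A, q) = (15*A)*q + A*A = 15*A*q + A² = A² + 15*A*q)
l(C(12), 69) - 1*30913 = -2*(-2 + 15*69) - 1*30913 = -2*(-2 + 1035) - 30913 = -2*1033 - 30913 = -2066 - 30913 = -32979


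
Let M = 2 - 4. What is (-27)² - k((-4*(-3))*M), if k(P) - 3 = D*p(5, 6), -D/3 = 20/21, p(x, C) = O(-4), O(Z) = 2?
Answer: 5122/7 ≈ 731.71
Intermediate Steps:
p(x, C) = 2
M = -2
D = -20/7 (D = -60/21 = -3*20/21 = -20/7 ≈ -2.8571)
k(P) = -19/7 (k(P) = 3 - 20/7*2 = 3 - 40/7 = -19/7)
(-27)² - k((-4*(-3))*M) = (-27)² - 1*(-19/7) = 729 + 19/7 = 5122/7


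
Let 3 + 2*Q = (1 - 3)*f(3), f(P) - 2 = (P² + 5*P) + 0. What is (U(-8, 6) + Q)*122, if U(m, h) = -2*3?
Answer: -4087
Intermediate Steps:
f(P) = 2 + P² + 5*P (f(P) = 2 + ((P² + 5*P) + 0) = 2 + (P² + 5*P) = 2 + P² + 5*P)
U(m, h) = -6
Q = -55/2 (Q = -3/2 + ((1 - 3)*(2 + 3² + 5*3))/2 = -3/2 + (-2*(2 + 9 + 15))/2 = -3/2 + (-2*26)/2 = -3/2 + (½)*(-52) = -3/2 - 26 = -55/2 ≈ -27.500)
(U(-8, 6) + Q)*122 = (-6 - 55/2)*122 = -67/2*122 = -4087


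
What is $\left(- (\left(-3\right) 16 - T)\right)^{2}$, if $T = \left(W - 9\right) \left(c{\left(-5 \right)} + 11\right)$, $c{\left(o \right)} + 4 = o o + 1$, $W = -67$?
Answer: $6051600$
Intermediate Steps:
$c{\left(o \right)} = -3 + o^{2}$ ($c{\left(o \right)} = -4 + \left(o o + 1\right) = -4 + \left(o^{2} + 1\right) = -4 + \left(1 + o^{2}\right) = -3 + o^{2}$)
$T = -2508$ ($T = \left(-67 - 9\right) \left(\left(-3 + \left(-5\right)^{2}\right) + 11\right) = - 76 \left(\left(-3 + 25\right) + 11\right) = - 76 \left(22 + 11\right) = \left(-76\right) 33 = -2508$)
$\left(- (\left(-3\right) 16 - T)\right)^{2} = \left(- (\left(-3\right) 16 - -2508)\right)^{2} = \left(- (-48 + 2508)\right)^{2} = \left(\left(-1\right) 2460\right)^{2} = \left(-2460\right)^{2} = 6051600$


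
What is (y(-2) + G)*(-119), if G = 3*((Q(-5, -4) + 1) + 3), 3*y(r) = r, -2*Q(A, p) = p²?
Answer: 4522/3 ≈ 1507.3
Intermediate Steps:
Q(A, p) = -p²/2
y(r) = r/3
G = -12 (G = 3*((-½*(-4)² + 1) + 3) = 3*((-½*16 + 1) + 3) = 3*((-8 + 1) + 3) = 3*(-7 + 3) = 3*(-4) = -12)
(y(-2) + G)*(-119) = ((⅓)*(-2) - 12)*(-119) = (-⅔ - 12)*(-119) = -38/3*(-119) = 4522/3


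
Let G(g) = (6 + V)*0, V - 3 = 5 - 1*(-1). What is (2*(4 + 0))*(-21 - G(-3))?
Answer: -168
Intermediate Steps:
V = 9 (V = 3 + (5 - 1*(-1)) = 3 + (5 + 1) = 3 + 6 = 9)
G(g) = 0 (G(g) = (6 + 9)*0 = 15*0 = 0)
(2*(4 + 0))*(-21 - G(-3)) = (2*(4 + 0))*(-21 - 1*0) = (2*4)*(-21 + 0) = 8*(-21) = -168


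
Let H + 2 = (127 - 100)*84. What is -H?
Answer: -2266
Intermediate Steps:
H = 2266 (H = -2 + (127 - 100)*84 = -2 + 27*84 = -2 + 2268 = 2266)
-H = -1*2266 = -2266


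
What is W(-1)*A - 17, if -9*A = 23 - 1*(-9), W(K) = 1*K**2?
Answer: -185/9 ≈ -20.556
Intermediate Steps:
W(K) = K**2
A = -32/9 (A = -(23 - 1*(-9))/9 = -(23 + 9)/9 = -1/9*32 = -32/9 ≈ -3.5556)
W(-1)*A - 17 = (-1)**2*(-32/9) - 17 = 1*(-32/9) - 17 = -32/9 - 17 = -185/9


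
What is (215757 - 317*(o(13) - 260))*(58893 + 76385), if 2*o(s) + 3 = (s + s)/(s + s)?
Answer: 40379671332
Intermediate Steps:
o(s) = -1 (o(s) = -3/2 + ((s + s)/(s + s))/2 = -3/2 + ((2*s)/((2*s)))/2 = -3/2 + ((2*s)*(1/(2*s)))/2 = -3/2 + (½)*1 = -3/2 + ½ = -1)
(215757 - 317*(o(13) - 260))*(58893 + 76385) = (215757 - 317*(-1 - 260))*(58893 + 76385) = (215757 - 317*(-261))*135278 = (215757 + 82737)*135278 = 298494*135278 = 40379671332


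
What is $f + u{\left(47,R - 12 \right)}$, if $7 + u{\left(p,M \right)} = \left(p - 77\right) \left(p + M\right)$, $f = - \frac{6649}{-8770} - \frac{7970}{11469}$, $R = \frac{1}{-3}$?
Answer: $- \frac{105304176629}{100583130} \approx -1046.9$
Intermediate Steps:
$R = - \frac{1}{3} \approx -0.33333$
$f = \frac{6360481}{100583130}$ ($f = \left(-6649\right) \left(- \frac{1}{8770}\right) - \frac{7970}{11469} = \frac{6649}{8770} - \frac{7970}{11469} = \frac{6360481}{100583130} \approx 0.063236$)
$u{\left(p,M \right)} = -7 + \left(-77 + p\right) \left(M + p\right)$ ($u{\left(p,M \right)} = -7 + \left(p - 77\right) \left(p + M\right) = -7 + \left(-77 + p\right) \left(M + p\right)$)
$f + u{\left(47,R - 12 \right)} = \frac{6360481}{100583130} - \left(3626 - 2209 + 77 \left(- \frac{1}{3} - 12\right) - \left(- \frac{1}{3} - 12\right) 47\right) = \frac{6360481}{100583130} - \left(1417 + 77 \left(- \frac{1}{3} - 12\right) - \left(- \frac{1}{3} - 12\right) 47\right) = \frac{6360481}{100583130} - 1047 = - \frac{105304176629}{100583130}$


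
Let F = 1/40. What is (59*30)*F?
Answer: 177/4 ≈ 44.250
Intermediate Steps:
F = 1/40 ≈ 0.025000
(59*30)*F = (59*30)*(1/40) = 1770*(1/40) = 177/4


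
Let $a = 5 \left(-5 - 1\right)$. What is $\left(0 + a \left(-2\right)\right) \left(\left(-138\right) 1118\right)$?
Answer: $-9257040$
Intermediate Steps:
$a = -30$ ($a = 5 \left(-6\right) = -30$)
$\left(0 + a \left(-2\right)\right) \left(\left(-138\right) 1118\right) = \left(0 - -60\right) \left(\left(-138\right) 1118\right) = \left(0 + 60\right) \left(-154284\right) = 60 \left(-154284\right) = -9257040$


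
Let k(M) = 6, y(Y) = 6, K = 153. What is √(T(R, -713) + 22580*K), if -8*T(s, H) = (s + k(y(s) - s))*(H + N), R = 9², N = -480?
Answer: √55483422/4 ≈ 1862.2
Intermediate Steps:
R = 81
T(s, H) = -(-480 + H)*(6 + s)/8 (T(s, H) = -(s + 6)*(H - 480)/8 = -(6 + s)*(-480 + H)/8 = -(-480 + H)*(6 + s)/8)
√(T(R, -713) + 22580*K) = √((360 + 60*81 - ¾*(-713) - ⅛*(-713)*81) + 22580*153) = √((360 + 4860 + 2139/4 + 57753/8) + 3454740) = √(103791/8 + 3454740) = √(27741711/8) = √55483422/4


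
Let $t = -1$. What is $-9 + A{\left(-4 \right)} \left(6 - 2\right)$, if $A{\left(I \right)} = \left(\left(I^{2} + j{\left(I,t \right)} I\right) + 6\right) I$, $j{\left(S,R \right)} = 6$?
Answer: $23$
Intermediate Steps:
$A{\left(I \right)} = I \left(6 + I^{2} + 6 I\right)$ ($A{\left(I \right)} = \left(\left(I^{2} + 6 I\right) + 6\right) I = \left(6 + I^{2} + 6 I\right) I = I \left(6 + I^{2} + 6 I\right)$)
$-9 + A{\left(-4 \right)} \left(6 - 2\right) = -9 + - 4 \left(6 + \left(-4\right)^{2} + 6 \left(-4\right)\right) \left(6 - 2\right) = -9 + - 4 \left(6 + 16 - 24\right) \left(6 - 2\right) = -9 + \left(-4\right) \left(-2\right) 4 = -9 + 8 \cdot 4 = -9 + 32 = 23$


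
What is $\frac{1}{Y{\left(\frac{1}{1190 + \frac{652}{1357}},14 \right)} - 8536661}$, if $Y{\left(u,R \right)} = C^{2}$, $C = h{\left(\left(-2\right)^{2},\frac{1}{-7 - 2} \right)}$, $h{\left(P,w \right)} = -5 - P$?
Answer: $- \frac{1}{8536580} \approx -1.1714 \cdot 10^{-7}$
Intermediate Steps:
$C = -9$ ($C = -5 - \left(-2\right)^{2} = -5 - 4 = -9$)
$Y{\left(u,R \right)} = 81$ ($Y{\left(u,R \right)} = \left(-9\right)^{2} = 81$)
$\frac{1}{Y{\left(\frac{1}{1190 + \frac{652}{1357}},14 \right)} - 8536661} = \frac{1}{81 - 8536661} = \frac{1}{-8536580} = - \frac{1}{8536580}$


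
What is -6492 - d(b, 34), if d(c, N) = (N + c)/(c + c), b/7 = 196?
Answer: -8907727/1372 ≈ -6492.5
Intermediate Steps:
b = 1372 (b = 7*196 = 1372)
d(c, N) = (N + c)/(2*c) (d(c, N) = (N + c)/((2*c)) = (N + c)*(1/(2*c)) = (N + c)/(2*c))
-6492 - d(b, 34) = -6492 - (34 + 1372)/(2*1372) = -6492 - 1406/(2*1372) = -6492 - 1*703/1372 = -6492 - 703/1372 = -8907727/1372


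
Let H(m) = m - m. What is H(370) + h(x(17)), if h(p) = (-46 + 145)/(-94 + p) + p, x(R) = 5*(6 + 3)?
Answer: 2106/49 ≈ 42.980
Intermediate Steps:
H(m) = 0
x(R) = 45 (x(R) = 5*9 = 45)
h(p) = p + 99/(-94 + p) (h(p) = 99/(-94 + p) + p = p + 99/(-94 + p))
H(370) + h(x(17)) = 0 + (99 + 45**2 - 94*45)/(-94 + 45) = 0 + (99 + 2025 - 4230)/(-49) = 0 - 1/49*(-2106) = 0 + 2106/49 = 2106/49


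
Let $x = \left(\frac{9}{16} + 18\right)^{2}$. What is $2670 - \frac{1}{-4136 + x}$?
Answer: $\frac{2591520946}{970607} \approx 2670.0$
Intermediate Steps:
$x = \frac{88209}{256}$ ($x = \left(9 \cdot \frac{1}{16} + 18\right)^{2} = \left(\frac{9}{16} + 18\right)^{2} = \left(\frac{297}{16}\right)^{2} = \frac{88209}{256} \approx 344.57$)
$2670 - \frac{1}{-4136 + x} = 2670 - \frac{1}{-4136 + \frac{88209}{256}} = 2670 - \frac{1}{- \frac{970607}{256}} = 2670 - - \frac{256}{970607} = 2670 + \frac{256}{970607} = \frac{2591520946}{970607}$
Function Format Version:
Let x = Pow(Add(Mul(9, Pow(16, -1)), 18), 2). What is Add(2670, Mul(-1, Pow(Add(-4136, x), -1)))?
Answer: Rational(2591520946, 970607) ≈ 2670.0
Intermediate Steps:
x = Rational(88209, 256) (x = Pow(Add(Mul(9, Rational(1, 16)), 18), 2) = Pow(Add(Rational(9, 16), 18), 2) = Pow(Rational(297, 16), 2) = Rational(88209, 256) ≈ 344.57)
Add(2670, Mul(-1, Pow(Add(-4136, x), -1))) = Add(2670, Mul(-1, Pow(Add(-4136, Rational(88209, 256)), -1))) = Add(2670, Mul(-1, Pow(Rational(-970607, 256), -1))) = Add(2670, Mul(-1, Rational(-256, 970607))) = Add(2670, Rational(256, 970607)) = Rational(2591520946, 970607)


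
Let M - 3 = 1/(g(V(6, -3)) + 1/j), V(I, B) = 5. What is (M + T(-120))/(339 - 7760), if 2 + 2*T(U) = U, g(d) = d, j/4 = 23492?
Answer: 27156810/3486690061 ≈ 0.0077887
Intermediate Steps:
j = 93968 (j = 4*23492 = 93968)
T(U) = -1 + U/2
M = 1503491/469841 (M = 3 + 1/(5 + 1/93968) = 3 + 1/(469841/93968) = 3 + 93968/469841 = 1503491/469841 ≈ 3.2000)
(M + T(-120))/(339 - 7760) = (1503491/469841 + (-1 + (½)*(-120)))/(339 - 7760) = (1503491/469841 + (-1 - 60))/(-7421) = (1503491/469841 - 61)*(-1/7421) = -27156810/469841*(-1/7421) = 27156810/3486690061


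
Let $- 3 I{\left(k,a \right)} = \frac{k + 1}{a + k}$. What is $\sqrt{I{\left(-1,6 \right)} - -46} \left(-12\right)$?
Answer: $- 12 \sqrt{46} \approx -81.388$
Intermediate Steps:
$I{\left(k,a \right)} = - \frac{1 + k}{3 \left(a + k\right)}$ ($I{\left(k,a \right)} = - \frac{\left(k + 1\right) \frac{1}{a + k}}{3} = - \frac{\left(1 + k\right) \frac{1}{a + k}}{3} = - \frac{\frac{1}{a + k} \left(1 + k\right)}{3} = - \frac{1 + k}{3 \left(a + k\right)}$)
$\sqrt{I{\left(-1,6 \right)} - -46} \left(-12\right) = \sqrt{\frac{-1 - -1}{3 \left(6 - 1\right)} - -46} \left(-12\right) = \sqrt{\frac{-1 + 1}{3 \cdot 5} + \left(-3 + 49\right)} \left(-12\right) = \sqrt{\frac{1}{3} \cdot \frac{1}{5} \cdot 0 + 46} \left(-12\right) = \sqrt{0 + 46} \left(-12\right) = \sqrt{46} \left(-12\right) = - 12 \sqrt{46}$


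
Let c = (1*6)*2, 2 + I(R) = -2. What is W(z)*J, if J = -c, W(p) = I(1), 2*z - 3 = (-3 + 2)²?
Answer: 48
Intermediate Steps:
I(R) = -4 (I(R) = -2 - 2 = -4)
z = 2 (z = 3/2 + (-3 + 2)²/2 = 3/2 + (½)*(-1)² = 3/2 + (½)*1 = 3/2 + ½ = 2)
c = 12 (c = 6*2 = 12)
W(p) = -4
J = -12 (J = -1*12 = -12)
W(z)*J = -4*(-12) = 48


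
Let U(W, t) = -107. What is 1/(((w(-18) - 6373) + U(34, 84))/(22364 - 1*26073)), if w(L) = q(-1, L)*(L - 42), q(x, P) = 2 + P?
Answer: 3709/5520 ≈ 0.67192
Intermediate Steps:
w(L) = (-42 + L)*(2 + L) (w(L) = (2 + L)*(L - 42) = (2 + L)*(-42 + L) = (-42 + L)*(2 + L))
1/(((w(-18) - 6373) + U(34, 84))/(22364 - 1*26073)) = 1/((((-42 - 18)*(2 - 18) - 6373) - 107)/(22364 - 1*26073)) = 1/(((-60*(-16) - 6373) - 107)/(22364 - 26073)) = 1/(((960 - 6373) - 107)/(-3709)) = 1/((-5413 - 107)*(-1/3709)) = 1/(-5520*(-1/3709)) = 1/(5520/3709) = 3709/5520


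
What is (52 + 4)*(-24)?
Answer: -1344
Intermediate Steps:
(52 + 4)*(-24) = 56*(-24) = -1344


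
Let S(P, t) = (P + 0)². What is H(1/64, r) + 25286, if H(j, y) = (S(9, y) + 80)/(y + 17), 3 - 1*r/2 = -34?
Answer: 328741/13 ≈ 25288.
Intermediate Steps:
S(P, t) = P²
r = 74 (r = 6 - 2*(-34) = 6 + 68 = 74)
H(j, y) = 161/(17 + y) (H(j, y) = (9² + 80)/(y + 17) = (81 + 80)/(17 + y) = 161/(17 + y))
H(1/64, r) + 25286 = 161/(17 + 74) + 25286 = 161/91 + 25286 = 161*(1/91) + 25286 = 23/13 + 25286 = 328741/13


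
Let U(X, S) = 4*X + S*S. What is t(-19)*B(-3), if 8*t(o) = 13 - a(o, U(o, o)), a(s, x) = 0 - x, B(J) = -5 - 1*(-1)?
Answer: -149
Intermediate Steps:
U(X, S) = S**2 + 4*X (U(X, S) = 4*X + S**2 = S**2 + 4*X)
B(J) = -4 (B(J) = -5 + 1 = -4)
a(s, x) = -x
t(o) = 13/8 + o/2 + o**2/8 (t(o) = (13 - (-1)*(o**2 + 4*o))/8 = (13 - (-o**2 - 4*o))/8 = (13 + (o**2 + 4*o))/8 = (13 + o**2 + 4*o)/8 = 13/8 + o/2 + o**2/8)
t(-19)*B(-3) = (13/8 + (1/2)*(-19) + (1/8)*(-19)**2)*(-4) = (13/8 - 19/2 + (1/8)*361)*(-4) = (13/8 - 19/2 + 361/8)*(-4) = (149/4)*(-4) = -149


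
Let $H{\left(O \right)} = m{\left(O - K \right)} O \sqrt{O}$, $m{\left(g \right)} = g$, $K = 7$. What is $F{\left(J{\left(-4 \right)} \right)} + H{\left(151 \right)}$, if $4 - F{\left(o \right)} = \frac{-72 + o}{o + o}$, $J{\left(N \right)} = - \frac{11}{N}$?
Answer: $\frac{365}{22} + 21744 \sqrt{151} \approx 2.6721 \cdot 10^{5}$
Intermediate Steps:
$F{\left(o \right)} = 4 - \frac{-72 + o}{2 o}$ ($F{\left(o \right)} = 4 - \frac{-72 + o}{o + o} = 4 - \frac{-72 + o}{2 o}$)
$H{\left(O \right)} = O^{\frac{3}{2}} \left(-7 + O\right)$ ($H{\left(O \right)} = \left(O - 7\right) O \sqrt{O} = \left(-7 + O\right) O \sqrt{O} = O \left(-7 + O\right) \sqrt{O} = O^{\frac{3}{2}} \left(-7 + O\right)$)
$F{\left(J{\left(-4 \right)} \right)} + H{\left(151 \right)} = \left(\frac{7}{2} + \frac{36}{\left(-11\right) \frac{1}{-4}}\right) + 151^{\frac{3}{2}} \left(-7 + 151\right) = \left(\frac{7}{2} + \frac{36}{\left(-11\right) \left(- \frac{1}{4}\right)}\right) + 151 \sqrt{151} \cdot 144 = \left(\frac{7}{2} + \frac{36}{\frac{11}{4}}\right) + 21744 \sqrt{151} = \left(\frac{7}{2} + 36 \cdot \frac{4}{11}\right) + 21744 \sqrt{151} = \left(\frac{7}{2} + \frac{144}{11}\right) + 21744 \sqrt{151} = \frac{365}{22} + 21744 \sqrt{151}$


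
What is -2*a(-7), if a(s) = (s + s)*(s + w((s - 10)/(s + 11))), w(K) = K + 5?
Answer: -175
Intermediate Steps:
w(K) = 5 + K
a(s) = 2*s*(5 + s + (-10 + s)/(11 + s)) (a(s) = (s + s)*(s + (5 + (s - 10)/(s + 11))) = (2*s)*(s + (5 + (-10 + s)/(11 + s))) = (2*s)*(5 + s + (-10 + s)/(11 + s)) = 2*s*(5 + s + (-10 + s)/(11 + s)))
-2*a(-7) = -4*(-7)*(45 + (-7)² + 17*(-7))/(11 - 7) = -4*(-7)*(45 + 49 - 119)/4 = -4*(-7)*(-25)/4 = -2*175/2 = -175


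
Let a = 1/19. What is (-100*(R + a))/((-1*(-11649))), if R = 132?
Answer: -250900/221331 ≈ -1.1336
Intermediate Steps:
a = 1/19 ≈ 0.052632
(-100*(R + a))/((-1*(-11649))) = (-100*(132 + 1/19))/((-1*(-11649))) = -100*2509/19/11649 = -250900/19*1/11649 = -250900/221331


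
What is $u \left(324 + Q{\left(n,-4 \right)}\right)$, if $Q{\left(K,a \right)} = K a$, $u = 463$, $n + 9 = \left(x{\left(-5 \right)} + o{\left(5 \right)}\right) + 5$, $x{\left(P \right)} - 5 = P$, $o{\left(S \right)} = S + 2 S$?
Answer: $129640$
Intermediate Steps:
$o{\left(S \right)} = 3 S$
$x{\left(P \right)} = 5 + P$
$n = 11$ ($n = -9 + \left(\left(\left(5 - 5\right) + 3 \cdot 5\right) + 5\right) = -9 + \left(\left(0 + 15\right) + 5\right) = -9 + \left(15 + 5\right) = -9 + 20 = 11$)
$u \left(324 + Q{\left(n,-4 \right)}\right) = 463 \left(324 + 11 \left(-4\right)\right) = 463 \left(324 - 44\right) = 463 \cdot 280 = 129640$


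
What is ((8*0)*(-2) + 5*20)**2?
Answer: 10000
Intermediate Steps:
((8*0)*(-2) + 5*20)**2 = (0*(-2) + 100)**2 = (0 + 100)**2 = 100**2 = 10000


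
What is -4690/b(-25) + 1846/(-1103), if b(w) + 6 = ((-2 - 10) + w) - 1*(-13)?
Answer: 511769/3309 ≈ 154.66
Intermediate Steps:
b(w) = -5 + w (b(w) = -6 + (((-2 - 10) + w) - 1*(-13)) = -6 + ((-12 + w) + 13) = -6 + (1 + w) = -5 + w)
-4690/b(-25) + 1846/(-1103) = -4690/(-5 - 25) + 1846/(-1103) = -4690/(-30) + 1846*(-1/1103) = -4690*(-1/30) - 1846/1103 = 469/3 - 1846/1103 = 511769/3309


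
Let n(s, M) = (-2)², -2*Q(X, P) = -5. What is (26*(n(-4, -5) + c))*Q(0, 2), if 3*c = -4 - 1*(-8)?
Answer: 1040/3 ≈ 346.67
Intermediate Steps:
Q(X, P) = 5/2 (Q(X, P) = -½*(-5) = 5/2)
c = 4/3 (c = (-4 - 1*(-8))/3 = (-4 + 8)/3 = (⅓)*4 = 4/3 ≈ 1.3333)
n(s, M) = 4
(26*(n(-4, -5) + c))*Q(0, 2) = (26*(4 + 4/3))*(5/2) = (26*(16/3))*(5/2) = (416/3)*(5/2) = 1040/3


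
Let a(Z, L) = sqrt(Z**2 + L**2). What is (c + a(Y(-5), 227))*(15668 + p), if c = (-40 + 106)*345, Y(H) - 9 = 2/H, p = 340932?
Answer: 8119782000 + 71320*sqrt(1290074) ≈ 8.2008e+9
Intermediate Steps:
Y(H) = 9 + 2/H
c = 22770 (c = 66*345 = 22770)
a(Z, L) = sqrt(L**2 + Z**2)
(c + a(Y(-5), 227))*(15668 + p) = (22770 + sqrt(227**2 + (9 + 2/(-5))**2))*(15668 + 340932) = (22770 + sqrt(51529 + (9 + 2*(-1/5))**2))*356600 = (22770 + sqrt(51529 + (9 - 2/5)**2))*356600 = (22770 + sqrt(51529 + (43/5)**2))*356600 = (22770 + sqrt(51529 + 1849/25))*356600 = (22770 + sqrt(1290074/25))*356600 = (22770 + sqrt(1290074)/5)*356600 = 8119782000 + 71320*sqrt(1290074)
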